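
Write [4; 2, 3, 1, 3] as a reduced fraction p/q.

151/34

Using pₖ = aₖpₖ₋₁ + pₖ₋₂ and qₖ = aₖqₖ₋₁ + qₖ₋₂:
  k=0: a=4, p=4, q=1
  k=1: a=2, p=9, q=2
  k=2: a=3, p=31, q=7
  k=3: a=1, p=40, q=9
  k=4: a=3, p=151, q=34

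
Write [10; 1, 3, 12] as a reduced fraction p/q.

527/49

Fold from the inside: start with 12/1.
  3 + 1/12 = 37/12
  1 + 12/37 = 49/37
  10 + 37/49 = 527/49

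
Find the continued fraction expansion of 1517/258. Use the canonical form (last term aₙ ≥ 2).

1517 = 5·258 + 227
258 = 1·227 + 31
227 = 7·31 + 10
31 = 3·10 + 1
10 = 10·1 + 0  (stop)
So 1517/258 = [5; 1, 7, 3, 10].

[5; 1, 7, 3, 10]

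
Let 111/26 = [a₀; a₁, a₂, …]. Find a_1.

3

111 = 4·26 + 7   →  a_0 = 4
26 = 3·7 + 5   →  a_1 = 3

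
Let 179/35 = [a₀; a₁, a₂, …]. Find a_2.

1

179 = 5·35 + 4   →  a_0 = 5
35 = 8·4 + 3   →  a_1 = 8
4 = 1·3 + 1   →  a_2 = 1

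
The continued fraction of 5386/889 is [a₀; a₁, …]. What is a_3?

5386 = 6·889 + 52   →  a_0 = 6
889 = 17·52 + 5   →  a_1 = 17
52 = 10·5 + 2   →  a_2 = 10
5 = 2·2 + 1   →  a_3 = 2

2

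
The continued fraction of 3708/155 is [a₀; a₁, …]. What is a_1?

3708 = 23·155 + 143   →  a_0 = 23
155 = 1·143 + 12   →  a_1 = 1

1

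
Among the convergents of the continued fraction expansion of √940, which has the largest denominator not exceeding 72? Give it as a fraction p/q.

√940 = [30; 1, 1, 1, 14, 1, 1, 1, 60, …] (period length 8).
Convergents:
  p_0/q_0 = 30/1
  p_1/q_1 = 31/1
  p_2/q_2 = 61/2
  p_3/q_3 = 92/3
  p_4/q_4 = 1349/44
  p_5/q_5 = 1441/47
  p_6/q_6 = 2790/91
q_5 = 47 ≤ 72 < 91 = q_6, so the answer is 1441/47.

1441/47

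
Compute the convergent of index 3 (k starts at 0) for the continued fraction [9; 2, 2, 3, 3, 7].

Using pₖ = aₖpₖ₋₁ + pₖ₋₂, qₖ = aₖqₖ₋₁ + qₖ₋₂ (with p₋₁=1, p₋₂=0, q₋₁=0, q₋₂=1):
  k=0: a=9, p=9, q=1
  k=1: a=2, p=19, q=2
  k=2: a=2, p=47, q=5
  k=3: a=3, p=160, q=17

160/17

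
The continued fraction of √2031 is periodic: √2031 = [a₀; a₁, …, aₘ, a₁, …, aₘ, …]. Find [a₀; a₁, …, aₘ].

a₀ = ⌊√2031⌋ = 45.
With m₀=0, d₀=1 and mₖ₊₁ = dₖaₖ − mₖ, dₖ₊₁ = (n − mₖ₊₁²)/dₖ, aₖ₊₁ = ⌊(a₀+mₖ₊₁)/dₖ₊₁⌋:
  k=1: m=45, d=6, a=15
  k=2: m=45, d=1, a=90
d=1 and a=2a₀=90 at k=2, so the next step gives (m, d) = (45, 6) again — its k=1 value — and the period has length 2.

[45; 15, 90]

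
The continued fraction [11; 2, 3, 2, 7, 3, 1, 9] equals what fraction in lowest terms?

Using pₖ = aₖpₖ₋₁ + pₖ₋₂ and qₖ = aₖqₖ₋₁ + qₖ₋₂:
  k=0: a=11, p=11, q=1
  k=1: a=2, p=23, q=2
  k=2: a=3, p=80, q=7
  k=3: a=2, p=183, q=16
  k=4: a=7, p=1361, q=119
  k=5: a=3, p=4266, q=373
  k=6: a=1, p=5627, q=492
  k=7: a=9, p=54909, q=4801

54909/4801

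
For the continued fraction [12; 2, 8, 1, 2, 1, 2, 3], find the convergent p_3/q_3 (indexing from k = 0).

237/19

Using pₖ = aₖpₖ₋₁ + pₖ₋₂, qₖ = aₖqₖ₋₁ + qₖ₋₂ (with p₋₁=1, p₋₂=0, q₋₁=0, q₋₂=1):
  k=0: a=12, p=12, q=1
  k=1: a=2, p=25, q=2
  k=2: a=8, p=212, q=17
  k=3: a=1, p=237, q=19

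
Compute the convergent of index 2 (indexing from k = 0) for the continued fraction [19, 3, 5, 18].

309/16

Using pₖ = aₖpₖ₋₁ + pₖ₋₂, qₖ = aₖqₖ₋₁ + qₖ₋₂ (with p₋₁=1, p₋₂=0, q₋₁=0, q₋₂=1):
  k=0: a=19, p=19, q=1
  k=1: a=3, p=58, q=3
  k=2: a=5, p=309, q=16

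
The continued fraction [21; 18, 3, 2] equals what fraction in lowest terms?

2695/128

Fold from the inside: start with 2/1.
  3 + 1/2 = 7/2
  18 + 2/7 = 128/7
  21 + 7/128 = 2695/128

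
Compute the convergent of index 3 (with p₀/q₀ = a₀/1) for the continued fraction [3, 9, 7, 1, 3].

227/73

Using pₖ = aₖpₖ₋₁ + pₖ₋₂, qₖ = aₖqₖ₋₁ + qₖ₋₂ (with p₋₁=1, p₋₂=0, q₋₁=0, q₋₂=1):
  k=0: a=3, p=3, q=1
  k=1: a=9, p=28, q=9
  k=2: a=7, p=199, q=64
  k=3: a=1, p=227, q=73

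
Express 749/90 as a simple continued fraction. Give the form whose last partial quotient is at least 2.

[8; 3, 9, 1, 2]

749 = 8×90 + 29
90 = 3×29 + 3
29 = 9×3 + 2
3 = 1×2 + 1
2 = 2×1 + 0  (stop)
So 749/90 = [8; 3, 9, 1, 2].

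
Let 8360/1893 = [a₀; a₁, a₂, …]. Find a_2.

2

8360 = 4·1893 + 788   →  a_0 = 4
1893 = 2·788 + 317   →  a_1 = 2
788 = 2·317 + 154   →  a_2 = 2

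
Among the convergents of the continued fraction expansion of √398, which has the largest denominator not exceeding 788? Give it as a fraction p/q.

√398 = [19; 1, 18, 1, 38, …] (period length 4).
Convergents:
  p_0/q_0 = 19/1
  p_1/q_1 = 20/1
  p_2/q_2 = 379/19
  p_3/q_3 = 399/20
  p_4/q_4 = 15541/779
  p_5/q_5 = 15940/799
q_4 = 779 ≤ 788 < 799 = q_5, so the answer is 15541/779.

15541/779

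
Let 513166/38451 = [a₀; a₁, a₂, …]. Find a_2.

1

513166 = 13·38451 + 13303   →  a_0 = 13
38451 = 2·13303 + 11845   →  a_1 = 2
13303 = 1·11845 + 1458   →  a_2 = 1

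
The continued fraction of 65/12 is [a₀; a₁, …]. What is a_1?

2

65 = 5·12 + 5   →  a_0 = 5
12 = 2·5 + 2   →  a_1 = 2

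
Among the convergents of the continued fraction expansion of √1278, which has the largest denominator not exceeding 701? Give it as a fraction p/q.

10260/287

√1278 = [35; 1, 2, 1, 70, …] (period length 4).
Convergents:
  p_0/q_0 = 35/1
  p_1/q_1 = 36/1
  p_2/q_2 = 107/3
  p_3/q_3 = 143/4
  p_4/q_4 = 10117/283
  p_5/q_5 = 10260/287
  p_6/q_6 = 30637/857
q_5 = 287 ≤ 701 < 857 = q_6, so the answer is 10260/287.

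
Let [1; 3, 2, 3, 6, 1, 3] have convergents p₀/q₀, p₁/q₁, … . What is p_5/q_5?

Using pₖ = aₖpₖ₋₁ + pₖ₋₂, qₖ = aₖqₖ₋₁ + qₖ₋₂ (with p₋₁=1, p₋₂=0, q₋₁=0, q₋₂=1):
  k=0: a=1, p=1, q=1
  k=1: a=3, p=4, q=3
  k=2: a=2, p=9, q=7
  k=3: a=3, p=31, q=24
  k=4: a=6, p=195, q=151
  k=5: a=1, p=226, q=175

226/175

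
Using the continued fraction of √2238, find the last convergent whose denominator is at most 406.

18923/400

√2238 = [47; 3, 3, 1, 30, 1, 3, 3, 94, …] (period length 8).
Convergents:
  p_0/q_0 = 47/1
  p_1/q_1 = 142/3
  p_2/q_2 = 473/10
  p_3/q_3 = 615/13
  p_4/q_4 = 18923/400
  p_5/q_5 = 19538/413
q_4 = 400 ≤ 406 < 413 = q_5, so the answer is 18923/400.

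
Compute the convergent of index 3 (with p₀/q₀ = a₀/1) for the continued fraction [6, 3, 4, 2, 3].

183/29

Using pₖ = aₖpₖ₋₁ + pₖ₋₂, qₖ = aₖqₖ₋₁ + qₖ₋₂ (with p₋₁=1, p₋₂=0, q₋₁=0, q₋₂=1):
  k=0: a=6, p=6, q=1
  k=1: a=3, p=19, q=3
  k=2: a=4, p=82, q=13
  k=3: a=2, p=183, q=29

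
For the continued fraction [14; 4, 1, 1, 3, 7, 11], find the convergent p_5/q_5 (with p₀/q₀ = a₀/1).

3313/233

Using pₖ = aₖpₖ₋₁ + pₖ₋₂, qₖ = aₖqₖ₋₁ + qₖ₋₂ (with p₋₁=1, p₋₂=0, q₋₁=0, q₋₂=1):
  k=0: a=14, p=14, q=1
  k=1: a=4, p=57, q=4
  k=2: a=1, p=71, q=5
  k=3: a=1, p=128, q=9
  k=4: a=3, p=455, q=32
  k=5: a=7, p=3313, q=233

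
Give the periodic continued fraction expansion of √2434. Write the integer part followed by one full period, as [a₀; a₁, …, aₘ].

[49; 2, 1, 48, 1, 2, 98]

a₀ = ⌊√2434⌋ = 49.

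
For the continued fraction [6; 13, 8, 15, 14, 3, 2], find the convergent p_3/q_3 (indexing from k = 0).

Using pₖ = aₖpₖ₋₁ + pₖ₋₂, qₖ = aₖqₖ₋₁ + qₖ₋₂ (with p₋₁=1, p₋₂=0, q₋₁=0, q₋₂=1):
  k=0: a=6, p=6, q=1
  k=1: a=13, p=79, q=13
  k=2: a=8, p=638, q=105
  k=3: a=15, p=9649, q=1588

9649/1588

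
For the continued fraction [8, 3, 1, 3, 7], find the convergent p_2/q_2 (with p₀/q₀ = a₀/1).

33/4

Using pₖ = aₖpₖ₋₁ + pₖ₋₂, qₖ = aₖqₖ₋₁ + qₖ₋₂ (with p₋₁=1, p₋₂=0, q₋₁=0, q₋₂=1):
  k=0: a=8, p=8, q=1
  k=1: a=3, p=25, q=3
  k=2: a=1, p=33, q=4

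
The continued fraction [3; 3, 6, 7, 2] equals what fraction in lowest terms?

Using pₖ = aₖpₖ₋₁ + pₖ₋₂ and qₖ = aₖqₖ₋₁ + qₖ₋₂:
  k=0: a=3, p=3, q=1
  k=1: a=3, p=10, q=3
  k=2: a=6, p=63, q=19
  k=3: a=7, p=451, q=136
  k=4: a=2, p=965, q=291

965/291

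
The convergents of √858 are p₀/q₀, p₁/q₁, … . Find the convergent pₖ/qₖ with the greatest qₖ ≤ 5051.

123640/4221

√858 = [29; 3, 2, 3, 58, …] (period length 4).
Convergents:
  p_0/q_0 = 29/1
  p_1/q_1 = 88/3
  p_2/q_2 = 205/7
  p_3/q_3 = 703/24
  p_4/q_4 = 40979/1399
  p_5/q_5 = 123640/4221
  p_6/q_6 = 288259/9841
q_5 = 4221 ≤ 5051 < 9841 = q_6, so the answer is 123640/4221.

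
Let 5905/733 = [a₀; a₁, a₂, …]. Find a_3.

7

5905 = 8·733 + 41   →  a_0 = 8
733 = 17·41 + 36   →  a_1 = 17
41 = 1·36 + 5   →  a_2 = 1
36 = 7·5 + 1   →  a_3 = 7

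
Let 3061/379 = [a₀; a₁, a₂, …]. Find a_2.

3061 = 8·379 + 29   →  a_0 = 8
379 = 13·29 + 2   →  a_1 = 13
29 = 14·2 + 1   →  a_2 = 14

14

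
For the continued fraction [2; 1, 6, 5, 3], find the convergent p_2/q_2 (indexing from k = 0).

Using pₖ = aₖpₖ₋₁ + pₖ₋₂, qₖ = aₖqₖ₋₁ + qₖ₋₂ (with p₋₁=1, p₋₂=0, q₋₁=0, q₋₂=1):
  k=0: a=2, p=2, q=1
  k=1: a=1, p=3, q=1
  k=2: a=6, p=20, q=7

20/7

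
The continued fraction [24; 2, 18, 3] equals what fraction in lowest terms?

Fold from the inside: start with 3/1.
  18 + 1/3 = 55/3
  2 + 3/55 = 113/55
  24 + 55/113 = 2767/113

2767/113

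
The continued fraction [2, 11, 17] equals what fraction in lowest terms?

393/188

Fold from the inside: start with 17/1.
  11 + 1/17 = 188/17
  2 + 17/188 = 393/188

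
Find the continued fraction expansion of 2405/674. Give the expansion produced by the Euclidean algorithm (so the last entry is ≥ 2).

[3; 1, 1, 3, 6, 7, 2]

2405 = 3·674 + 383
674 = 1·383 + 291
383 = 1·291 + 92
291 = 3·92 + 15
92 = 6·15 + 2
15 = 7·2 + 1
2 = 2·1 + 0  (stop)
So 2405/674 = [3; 1, 1, 3, 6, 7, 2].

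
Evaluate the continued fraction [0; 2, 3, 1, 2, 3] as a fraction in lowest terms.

37/84

Using pₖ = aₖpₖ₋₁ + pₖ₋₂ and qₖ = aₖqₖ₋₁ + qₖ₋₂:
  k=0: a=0, p=0, q=1
  k=1: a=2, p=1, q=2
  k=2: a=3, p=3, q=7
  k=3: a=1, p=4, q=9
  k=4: a=2, p=11, q=25
  k=5: a=3, p=37, q=84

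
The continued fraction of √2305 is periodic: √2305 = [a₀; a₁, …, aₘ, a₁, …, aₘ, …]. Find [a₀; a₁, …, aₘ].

[48; 96]

a₀ = ⌊√2305⌋ = 48.
With m₀=0, d₀=1 and mₖ₊₁ = dₖaₖ − mₖ, dₖ₊₁ = (n − mₖ₊₁²)/dₖ, aₖ₊₁ = ⌊(a₀+mₖ₊₁)/dₖ₊₁⌋:
  k=1: m=48, d=1, a=96
d=1 and a=2a₀=96 at k=1, so the next step gives (m, d) = (48, 1) again — its k=1 value — and the period has length 1.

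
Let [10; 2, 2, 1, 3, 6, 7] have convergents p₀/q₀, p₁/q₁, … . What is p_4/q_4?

271/26

Using pₖ = aₖpₖ₋₁ + pₖ₋₂, qₖ = aₖqₖ₋₁ + qₖ₋₂ (with p₋₁=1, p₋₂=0, q₋₁=0, q₋₂=1):
  k=0: a=10, p=10, q=1
  k=1: a=2, p=21, q=2
  k=2: a=2, p=52, q=5
  k=3: a=1, p=73, q=7
  k=4: a=3, p=271, q=26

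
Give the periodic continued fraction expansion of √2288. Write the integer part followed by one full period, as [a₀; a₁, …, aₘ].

a₀ = ⌊√2288⌋ = 47.
With m₀=0, d₀=1 and mₖ₊₁ = dₖaₖ − mₖ, dₖ₊₁ = (n − mₖ₊₁²)/dₖ, aₖ₊₁ = ⌊(a₀+mₖ₊₁)/dₖ₊₁⌋:
  k=1: m=47, d=79, a=1
  k=2: m=32, d=16, a=4
  k=3: m=32, d=79, a=1
  k=4: m=47, d=1, a=94
d=1 and a=2a₀=94 at k=4, so the next step gives (m, d) = (47, 79) again — its k=1 value — and the period has length 4.

[47; 1, 4, 1, 94]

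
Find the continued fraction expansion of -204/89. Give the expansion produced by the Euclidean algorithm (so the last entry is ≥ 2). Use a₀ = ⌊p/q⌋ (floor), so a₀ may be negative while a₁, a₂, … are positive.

-204 = -3*89 + 63
89 = 1*63 + 26
63 = 2*26 + 11
26 = 2*11 + 4
11 = 2*4 + 3
4 = 1*3 + 1
3 = 3*1 + 0  (stop)
So -204/89 = [-3; 1, 2, 2, 2, 1, 3].

[-3; 1, 2, 2, 2, 1, 3]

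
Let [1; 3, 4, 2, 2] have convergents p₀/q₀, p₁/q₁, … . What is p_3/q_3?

Using pₖ = aₖpₖ₋₁ + pₖ₋₂, qₖ = aₖqₖ₋₁ + qₖ₋₂ (with p₋₁=1, p₋₂=0, q₋₁=0, q₋₂=1):
  k=0: a=1, p=1, q=1
  k=1: a=3, p=4, q=3
  k=2: a=4, p=17, q=13
  k=3: a=2, p=38, q=29

38/29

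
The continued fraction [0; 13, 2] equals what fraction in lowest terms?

2/27

Fold from the inside: start with 2/1.
  13 + 1/2 = 27/2
  0 + 2/27 = 2/27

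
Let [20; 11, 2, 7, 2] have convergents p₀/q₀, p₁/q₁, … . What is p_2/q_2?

462/23

Using pₖ = aₖpₖ₋₁ + pₖ₋₂, qₖ = aₖqₖ₋₁ + qₖ₋₂ (with p₋₁=1, p₋₂=0, q₋₁=0, q₋₂=1):
  k=0: a=20, p=20, q=1
  k=1: a=11, p=221, q=11
  k=2: a=2, p=462, q=23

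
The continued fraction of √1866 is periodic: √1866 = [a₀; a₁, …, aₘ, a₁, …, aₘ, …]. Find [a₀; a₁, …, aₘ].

a₀ = ⌊√1866⌋ = 43.
With m₀=0, d₀=1 and mₖ₊₁ = dₖaₖ − mₖ, dₖ₊₁ = (n − mₖ₊₁²)/dₖ, aₖ₊₁ = ⌊(a₀+mₖ₊₁)/dₖ₊₁⌋:
  k=1: m=43, d=17, a=5
  k=2: m=42, d=6, a=14
  k=3: m=42, d=17, a=5
  k=4: m=43, d=1, a=86
d=1 and a=2a₀=86 at k=4, so the next step gives (m, d) = (43, 17) again — its k=1 value — and the period has length 4.

[43; 5, 14, 5, 86]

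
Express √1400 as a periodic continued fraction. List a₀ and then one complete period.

[37; 2, 2, 2, 74]

a₀ = ⌊√1400⌋ = 37.
With m₀=0, d₀=1 and mₖ₊₁ = dₖaₖ − mₖ, dₖ₊₁ = (n − mₖ₊₁²)/dₖ, aₖ₊₁ = ⌊(a₀+mₖ₊₁)/dₖ₊₁⌋:
  k=1: m=37, d=31, a=2
  k=2: m=25, d=25, a=2
  k=3: m=25, d=31, a=2
  k=4: m=37, d=1, a=74
d=1 and a=2a₀=74 at k=4, so the next step gives (m, d) = (37, 31) again — its k=1 value — and the period has length 4.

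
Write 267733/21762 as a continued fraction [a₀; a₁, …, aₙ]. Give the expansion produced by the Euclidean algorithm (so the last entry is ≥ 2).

[12; 3, 3, 3, 3, 3, 3, 18]

267733 = 12*21762 + 6589
21762 = 3*6589 + 1995
6589 = 3*1995 + 604
1995 = 3*604 + 183
604 = 3*183 + 55
183 = 3*55 + 18
55 = 3*18 + 1
18 = 18*1 + 0  (stop)
So 267733/21762 = [12; 3, 3, 3, 3, 3, 3, 18].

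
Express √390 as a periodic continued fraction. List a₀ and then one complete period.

a₀ = ⌊√390⌋ = 19.
With m₀=0, d₀=1 and mₖ₊₁ = dₖaₖ − mₖ, dₖ₊₁ = (n − mₖ₊₁²)/dₖ, aₖ₊₁ = ⌊(a₀+mₖ₊₁)/dₖ₊₁⌋:
  k=1: m=19, d=29, a=1
  k=2: m=10, d=10, a=2
  k=3: m=10, d=29, a=1
  k=4: m=19, d=1, a=38
d=1 and a=2a₀=38 at k=4, so the next step gives (m, d) = (19, 29) again — its k=1 value — and the period has length 4.

[19; 1, 2, 1, 38]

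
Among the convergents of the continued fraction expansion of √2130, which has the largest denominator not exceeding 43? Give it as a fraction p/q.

1523/33

√2130 = [46; 6, 1, 1, 2, 1, 1, 6, 92, …] (period length 8).
Convergents:
  p_0/q_0 = 46/1
  p_1/q_1 = 277/6
  p_2/q_2 = 323/7
  p_3/q_3 = 600/13
  p_4/q_4 = 1523/33
  p_5/q_5 = 2123/46
q_4 = 33 ≤ 43 < 46 = q_5, so the answer is 1523/33.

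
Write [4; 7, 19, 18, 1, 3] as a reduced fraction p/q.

Fold from the inside: start with 3/1.
  1 + 1/3 = 4/3
  18 + 3/4 = 75/4
  19 + 4/75 = 1429/75
  7 + 75/1429 = 10078/1429
  4 + 1429/10078 = 41741/10078

41741/10078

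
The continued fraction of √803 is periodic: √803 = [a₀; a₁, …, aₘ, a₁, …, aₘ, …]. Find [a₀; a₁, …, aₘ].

a₀ = ⌊√803⌋ = 28.
With m₀=0, d₀=1 and mₖ₊₁ = dₖaₖ − mₖ, dₖ₊₁ = (n − mₖ₊₁²)/dₖ, aₖ₊₁ = ⌊(a₀+mₖ₊₁)/dₖ₊₁⌋:
  k=1: m=28, d=19, a=2
  k=2: m=10, d=37, a=1
  k=3: m=27, d=2, a=27
  k=4: m=27, d=37, a=1
  k=5: m=10, d=19, a=2
  k=6: m=28, d=1, a=56
d=1 and a=2a₀=56 at k=6, so the next step gives (m, d) = (28, 19) again — its k=1 value — and the period has length 6.

[28; 2, 1, 27, 1, 2, 56]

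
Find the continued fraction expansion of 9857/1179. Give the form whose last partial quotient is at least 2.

9857 = 8×1179 + 425
1179 = 2×425 + 329
425 = 1×329 + 96
329 = 3×96 + 41
96 = 2×41 + 14
41 = 2×14 + 13
14 = 1×13 + 1
13 = 13×1 + 0  (stop)
So 9857/1179 = [8; 2, 1, 3, 2, 2, 1, 13].

[8; 2, 1, 3, 2, 2, 1, 13]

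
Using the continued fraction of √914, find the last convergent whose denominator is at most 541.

5593/185

√914 = [30; 4, 3, 3, 4, 60, …] (period length 5).
Convergents:
  p_0/q_0 = 30/1
  p_1/q_1 = 121/4
  p_2/q_2 = 393/13
  p_3/q_3 = 1300/43
  p_4/q_4 = 5593/185
  p_5/q_5 = 336880/11143
q_4 = 185 ≤ 541 < 11143 = q_5, so the answer is 5593/185.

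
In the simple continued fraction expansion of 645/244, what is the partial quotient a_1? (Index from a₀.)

1

645 = 2·244 + 157   →  a_0 = 2
244 = 1·157 + 87   →  a_1 = 1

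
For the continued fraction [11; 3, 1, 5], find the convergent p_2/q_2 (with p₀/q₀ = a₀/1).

Using pₖ = aₖpₖ₋₁ + pₖ₋₂, qₖ = aₖqₖ₋₁ + qₖ₋₂ (with p₋₁=1, p₋₂=0, q₋₁=0, q₋₂=1):
  k=0: a=11, p=11, q=1
  k=1: a=3, p=34, q=3
  k=2: a=1, p=45, q=4

45/4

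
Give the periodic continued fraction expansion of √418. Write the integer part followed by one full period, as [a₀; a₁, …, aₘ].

a₀ = ⌊√418⌋ = 20.
With m₀=0, d₀=1 and mₖ₊₁ = dₖaₖ − mₖ, dₖ₊₁ = (n − mₖ₊₁²)/dₖ, aₖ₊₁ = ⌊(a₀+mₖ₊₁)/dₖ₊₁⌋:
  k=1: m=20, d=18, a=2
  k=2: m=16, d=9, a=4
  k=3: m=20, d=2, a=20
  k=4: m=20, d=9, a=4
  k=5: m=16, d=18, a=2
  k=6: m=20, d=1, a=40
d=1 and a=2a₀=40 at k=6, so the next step gives (m, d) = (20, 18) again — its k=1 value — and the period has length 6.

[20; 2, 4, 20, 4, 2, 40]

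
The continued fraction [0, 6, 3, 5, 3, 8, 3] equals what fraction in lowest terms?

Using pₖ = aₖpₖ₋₁ + pₖ₋₂ and qₖ = aₖqₖ₋₁ + qₖ₋₂:
  k=0: a=0, p=0, q=1
  k=1: a=6, p=1, q=6
  k=2: a=3, p=3, q=19
  k=3: a=5, p=16, q=101
  k=4: a=3, p=51, q=322
  k=5: a=8, p=424, q=2677
  k=6: a=3, p=1323, q=8353

1323/8353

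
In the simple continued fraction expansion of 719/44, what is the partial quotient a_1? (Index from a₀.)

2

719 = 16·44 + 15   →  a_0 = 16
44 = 2·15 + 14   →  a_1 = 2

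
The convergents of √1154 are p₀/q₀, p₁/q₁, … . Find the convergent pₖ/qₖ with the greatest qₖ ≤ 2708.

78506/2311

√1154 = [33; 1, 32, 1, 66, …] (period length 4).
Convergents:
  p_0/q_0 = 33/1
  p_1/q_1 = 34/1
  p_2/q_2 = 1121/33
  p_3/q_3 = 1155/34
  p_4/q_4 = 77351/2277
  p_5/q_5 = 78506/2311
  p_6/q_6 = 2589543/76229
q_5 = 2311 ≤ 2708 < 76229 = q_6, so the answer is 78506/2311.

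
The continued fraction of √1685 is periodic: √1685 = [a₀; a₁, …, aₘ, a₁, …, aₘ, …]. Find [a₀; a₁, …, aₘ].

[41; 20, 1, 1, 20, 82]

a₀ = ⌊√1685⌋ = 41.
With m₀=0, d₀=1 and mₖ₊₁ = dₖaₖ − mₖ, dₖ₊₁ = (n − mₖ₊₁²)/dₖ, aₖ₊₁ = ⌊(a₀+mₖ₊₁)/dₖ₊₁⌋:
  k=1: m=41, d=4, a=20
  k=2: m=39, d=41, a=1
  k=3: m=2, d=41, a=1
  k=4: m=39, d=4, a=20
  k=5: m=41, d=1, a=82
d=1 and a=2a₀=82 at k=5, so the next step gives (m, d) = (41, 4) again — its k=1 value — and the period has length 5.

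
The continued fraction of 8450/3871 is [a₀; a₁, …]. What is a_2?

2

8450 = 2·3871 + 708   →  a_0 = 2
3871 = 5·708 + 331   →  a_1 = 5
708 = 2·331 + 46   →  a_2 = 2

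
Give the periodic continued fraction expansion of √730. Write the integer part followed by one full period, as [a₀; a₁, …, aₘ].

[27; 54]

a₀ = ⌊√730⌋ = 27.
With m₀=0, d₀=1 and mₖ₊₁ = dₖaₖ − mₖ, dₖ₊₁ = (n − mₖ₊₁²)/dₖ, aₖ₊₁ = ⌊(a₀+mₖ₊₁)/dₖ₊₁⌋:
  k=1: m=27, d=1, a=54
d=1 and a=2a₀=54 at k=1, so the next step gives (m, d) = (27, 1) again — its k=1 value — and the period has length 1.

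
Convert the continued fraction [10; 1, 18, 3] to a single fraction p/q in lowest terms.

635/58

Using pₖ = aₖpₖ₋₁ + pₖ₋₂ and qₖ = aₖqₖ₋₁ + qₖ₋₂:
  k=0: a=10, p=10, q=1
  k=1: a=1, p=11, q=1
  k=2: a=18, p=208, q=19
  k=3: a=3, p=635, q=58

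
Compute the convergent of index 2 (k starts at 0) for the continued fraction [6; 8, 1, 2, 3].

55/9

Using pₖ = aₖpₖ₋₁ + pₖ₋₂, qₖ = aₖqₖ₋₁ + qₖ₋₂ (with p₋₁=1, p₋₂=0, q₋₁=0, q₋₂=1):
  k=0: a=6, p=6, q=1
  k=1: a=8, p=49, q=8
  k=2: a=1, p=55, q=9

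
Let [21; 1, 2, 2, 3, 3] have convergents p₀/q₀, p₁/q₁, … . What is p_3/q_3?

Using pₖ = aₖpₖ₋₁ + pₖ₋₂, qₖ = aₖqₖ₋₁ + qₖ₋₂ (with p₋₁=1, p₋₂=0, q₋₁=0, q₋₂=1):
  k=0: a=21, p=21, q=1
  k=1: a=1, p=22, q=1
  k=2: a=2, p=65, q=3
  k=3: a=2, p=152, q=7

152/7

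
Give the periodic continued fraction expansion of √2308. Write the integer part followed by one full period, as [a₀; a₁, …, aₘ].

a₀ = ⌊√2308⌋ = 48.
With m₀=0, d₀=1 and mₖ₊₁ = dₖaₖ − mₖ, dₖ₊₁ = (n − mₖ₊₁²)/dₖ, aₖ₊₁ = ⌊(a₀+mₖ₊₁)/dₖ₊₁⌋:
  k=1: m=48, d=4, a=24
  k=2: m=48, d=1, a=96
d=1 and a=2a₀=96 at k=2, so the next step gives (m, d) = (48, 4) again — its k=1 value — and the period has length 2.

[48; 24, 96]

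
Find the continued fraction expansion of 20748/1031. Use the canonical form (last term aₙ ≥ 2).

20748 = 20·1031 + 128
1031 = 8·128 + 7
128 = 18·7 + 2
7 = 3·2 + 1
2 = 2·1 + 0  (stop)
So 20748/1031 = [20; 8, 18, 3, 2].

[20; 8, 18, 3, 2]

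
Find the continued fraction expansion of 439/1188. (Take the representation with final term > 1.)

439 = 0×1188 + 439
1188 = 2×439 + 310
439 = 1×310 + 129
310 = 2×129 + 52
129 = 2×52 + 25
52 = 2×25 + 2
25 = 12×2 + 1
2 = 2×1 + 0  (stop)
So 439/1188 = [0; 2, 1, 2, 2, 2, 12, 2].

[0; 2, 1, 2, 2, 2, 12, 2]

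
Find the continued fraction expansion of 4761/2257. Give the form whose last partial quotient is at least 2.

4761 = 2·2257 + 247
2257 = 9·247 + 34
247 = 7·34 + 9
34 = 3·9 + 7
9 = 1·7 + 2
7 = 3·2 + 1
2 = 2·1 + 0  (stop)
So 4761/2257 = [2; 9, 7, 3, 1, 3, 2].

[2; 9, 7, 3, 1, 3, 2]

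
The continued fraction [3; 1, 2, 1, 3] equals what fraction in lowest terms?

56/15

Fold from the inside: start with 3/1.
  1 + 1/3 = 4/3
  2 + 3/4 = 11/4
  1 + 4/11 = 15/11
  3 + 11/15 = 56/15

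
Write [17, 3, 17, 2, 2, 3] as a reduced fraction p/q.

Using pₖ = aₖpₖ₋₁ + pₖ₋₂ and qₖ = aₖqₖ₋₁ + qₖ₋₂:
  k=0: a=17, p=17, q=1
  k=1: a=3, p=52, q=3
  k=2: a=17, p=901, q=52
  k=3: a=2, p=1854, q=107
  k=4: a=2, p=4609, q=266
  k=5: a=3, p=15681, q=905

15681/905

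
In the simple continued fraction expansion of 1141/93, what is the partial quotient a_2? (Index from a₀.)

1141 = 12·93 + 25   →  a_0 = 12
93 = 3·25 + 18   →  a_1 = 3
25 = 1·18 + 7   →  a_2 = 1

1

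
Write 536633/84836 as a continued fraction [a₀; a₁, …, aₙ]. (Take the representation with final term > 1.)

536633 = 6*84836 + 27617
84836 = 3*27617 + 1985
27617 = 13*1985 + 1812
1985 = 1*1812 + 173
1812 = 10*173 + 82
173 = 2*82 + 9
82 = 9*9 + 1
9 = 9*1 + 0  (stop)
So 536633/84836 = [6; 3, 13, 1, 10, 2, 9, 9].

[6; 3, 13, 1, 10, 2, 9, 9]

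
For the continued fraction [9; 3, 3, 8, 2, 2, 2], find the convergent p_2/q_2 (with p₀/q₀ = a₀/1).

93/10

Using pₖ = aₖpₖ₋₁ + pₖ₋₂, qₖ = aₖqₖ₋₁ + qₖ₋₂ (with p₋₁=1, p₋₂=0, q₋₁=0, q₋₂=1):
  k=0: a=9, p=9, q=1
  k=1: a=3, p=28, q=3
  k=2: a=3, p=93, q=10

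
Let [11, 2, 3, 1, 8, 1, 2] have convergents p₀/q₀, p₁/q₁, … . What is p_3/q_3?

103/9

Using pₖ = aₖpₖ₋₁ + pₖ₋₂, qₖ = aₖqₖ₋₁ + qₖ₋₂ (with p₋₁=1, p₋₂=0, q₋₁=0, q₋₂=1):
  k=0: a=11, p=11, q=1
  k=1: a=2, p=23, q=2
  k=2: a=3, p=80, q=7
  k=3: a=1, p=103, q=9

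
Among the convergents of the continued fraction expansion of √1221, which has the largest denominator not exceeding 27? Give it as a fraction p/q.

594/17

√1221 = [34; 1, 16, 2, 16, 1, 68, …] (period length 6).
Convergents:
  p_0/q_0 = 34/1
  p_1/q_1 = 35/1
  p_2/q_2 = 594/17
  p_3/q_3 = 1223/35
q_2 = 17 ≤ 27 < 35 = q_3, so the answer is 594/17.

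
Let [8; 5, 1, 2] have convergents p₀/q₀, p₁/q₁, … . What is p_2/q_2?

Using pₖ = aₖpₖ₋₁ + pₖ₋₂, qₖ = aₖqₖ₋₁ + qₖ₋₂ (with p₋₁=1, p₋₂=0, q₋₁=0, q₋₂=1):
  k=0: a=8, p=8, q=1
  k=1: a=5, p=41, q=5
  k=2: a=1, p=49, q=6

49/6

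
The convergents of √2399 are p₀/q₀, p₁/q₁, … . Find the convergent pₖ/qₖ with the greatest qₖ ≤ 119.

√2399 = [48; 1, 47, 1, 96, …] (period length 4).
Convergents:
  p_0/q_0 = 48/1
  p_1/q_1 = 49/1
  p_2/q_2 = 2351/48
  p_3/q_3 = 2400/49
  p_4/q_4 = 232751/4752
q_3 = 49 ≤ 119 < 4752 = q_4, so the answer is 2400/49.

2400/49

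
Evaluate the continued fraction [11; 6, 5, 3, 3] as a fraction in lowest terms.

3661/328

Using pₖ = aₖpₖ₋₁ + pₖ₋₂ and qₖ = aₖqₖ₋₁ + qₖ₋₂:
  k=0: a=11, p=11, q=1
  k=1: a=6, p=67, q=6
  k=2: a=5, p=346, q=31
  k=3: a=3, p=1105, q=99
  k=4: a=3, p=3661, q=328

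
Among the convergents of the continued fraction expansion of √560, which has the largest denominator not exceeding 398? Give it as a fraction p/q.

√560 = [23; 1, 1, 1, 46, …] (period length 4).
Convergents:
  p_0/q_0 = 23/1
  p_1/q_1 = 24/1
  p_2/q_2 = 47/2
  p_3/q_3 = 71/3
  p_4/q_4 = 3313/140
  p_5/q_5 = 3384/143
  p_6/q_6 = 6697/283
  p_7/q_7 = 10081/426
q_6 = 283 ≤ 398 < 426 = q_7, so the answer is 6697/283.

6697/283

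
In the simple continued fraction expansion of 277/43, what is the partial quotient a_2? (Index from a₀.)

3

277 = 6·43 + 19   →  a_0 = 6
43 = 2·19 + 5   →  a_1 = 2
19 = 3·5 + 4   →  a_2 = 3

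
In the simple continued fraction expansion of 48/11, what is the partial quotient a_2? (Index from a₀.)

1

48 = 4·11 + 4   →  a_0 = 4
11 = 2·4 + 3   →  a_1 = 2
4 = 1·3 + 1   →  a_2 = 1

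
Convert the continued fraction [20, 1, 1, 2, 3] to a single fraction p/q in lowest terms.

350/17

Fold from the inside: start with 3/1.
  2 + 1/3 = 7/3
  1 + 3/7 = 10/7
  1 + 7/10 = 17/10
  20 + 10/17 = 350/17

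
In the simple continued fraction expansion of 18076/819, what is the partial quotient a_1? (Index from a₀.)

18076 = 22·819 + 58   →  a_0 = 22
819 = 14·58 + 7   →  a_1 = 14

14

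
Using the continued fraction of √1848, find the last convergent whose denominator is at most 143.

√1848 = [42; 1, 84, …] (period length 2).
Convergents:
  p_0/q_0 = 42/1
  p_1/q_1 = 43/1
  p_2/q_2 = 3654/85
  p_3/q_3 = 3697/86
  p_4/q_4 = 314202/7309
q_3 = 86 ≤ 143 < 7309 = q_4, so the answer is 3697/86.

3697/86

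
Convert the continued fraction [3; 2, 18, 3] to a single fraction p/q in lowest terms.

Using pₖ = aₖpₖ₋₁ + pₖ₋₂ and qₖ = aₖqₖ₋₁ + qₖ₋₂:
  k=0: a=3, p=3, q=1
  k=1: a=2, p=7, q=2
  k=2: a=18, p=129, q=37
  k=3: a=3, p=394, q=113

394/113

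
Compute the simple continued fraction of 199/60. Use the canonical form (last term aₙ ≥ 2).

[3; 3, 6, 3]

199 = 3·60 + 19
60 = 3·19 + 3
19 = 6·3 + 1
3 = 3·1 + 0  (stop)
So 199/60 = [3; 3, 6, 3].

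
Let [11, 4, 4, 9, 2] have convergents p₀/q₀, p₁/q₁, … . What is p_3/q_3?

1764/157

Using pₖ = aₖpₖ₋₁ + pₖ₋₂, qₖ = aₖqₖ₋₁ + qₖ₋₂ (with p₋₁=1, p₋₂=0, q₋₁=0, q₋₂=1):
  k=0: a=11, p=11, q=1
  k=1: a=4, p=45, q=4
  k=2: a=4, p=191, q=17
  k=3: a=9, p=1764, q=157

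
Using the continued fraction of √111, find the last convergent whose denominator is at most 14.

√111 = [10; 1, 1, 6, 1, 1, 20, …] (period length 6).
Convergents:
  p_0/q_0 = 10/1
  p_1/q_1 = 11/1
  p_2/q_2 = 21/2
  p_3/q_3 = 137/13
  p_4/q_4 = 158/15
q_3 = 13 ≤ 14 < 15 = q_4, so the answer is 137/13.

137/13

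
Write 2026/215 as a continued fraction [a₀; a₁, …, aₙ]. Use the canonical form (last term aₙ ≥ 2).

[9; 2, 2, 1, 3, 8]

2026 = 9×215 + 91
215 = 2×91 + 33
91 = 2×33 + 25
33 = 1×25 + 8
25 = 3×8 + 1
8 = 8×1 + 0  (stop)
So 2026/215 = [9; 2, 2, 1, 3, 8].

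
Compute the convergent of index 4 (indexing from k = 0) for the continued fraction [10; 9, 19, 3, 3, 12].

17663/1747

Using pₖ = aₖpₖ₋₁ + pₖ₋₂, qₖ = aₖqₖ₋₁ + qₖ₋₂ (with p₋₁=1, p₋₂=0, q₋₁=0, q₋₂=1):
  k=0: a=10, p=10, q=1
  k=1: a=9, p=91, q=9
  k=2: a=19, p=1739, q=172
  k=3: a=3, p=5308, q=525
  k=4: a=3, p=17663, q=1747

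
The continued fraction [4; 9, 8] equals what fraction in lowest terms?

300/73

Using pₖ = aₖpₖ₋₁ + pₖ₋₂ and qₖ = aₖqₖ₋₁ + qₖ₋₂:
  k=0: a=4, p=4, q=1
  k=1: a=9, p=37, q=9
  k=2: a=8, p=300, q=73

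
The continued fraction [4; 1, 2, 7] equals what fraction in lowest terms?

Fold from the inside: start with 7/1.
  2 + 1/7 = 15/7
  1 + 7/15 = 22/15
  4 + 15/22 = 103/22

103/22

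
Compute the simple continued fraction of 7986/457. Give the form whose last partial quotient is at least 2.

[17; 2, 9, 2, 3, 3]

7986 = 17*457 + 217
457 = 2*217 + 23
217 = 9*23 + 10
23 = 2*10 + 3
10 = 3*3 + 1
3 = 3*1 + 0  (stop)
So 7986/457 = [17; 2, 9, 2, 3, 3].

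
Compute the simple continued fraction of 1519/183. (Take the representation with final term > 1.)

[8; 3, 3, 18]

1519 = 8*183 + 55
183 = 3*55 + 18
55 = 3*18 + 1
18 = 18*1 + 0  (stop)
So 1519/183 = [8; 3, 3, 18].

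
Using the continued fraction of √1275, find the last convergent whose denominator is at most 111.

3535/99

√1275 = [35; 1, 2, 2, 2, 2, 2, 1, 70, …] (period length 8).
Convergents:
  p_0/q_0 = 35/1
  p_1/q_1 = 36/1
  p_2/q_2 = 107/3
  p_3/q_3 = 250/7
  p_4/q_4 = 607/17
  p_5/q_5 = 1464/41
  p_6/q_6 = 3535/99
  p_7/q_7 = 4999/140
q_6 = 99 ≤ 111 < 140 = q_7, so the answer is 3535/99.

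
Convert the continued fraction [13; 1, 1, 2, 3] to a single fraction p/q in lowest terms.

231/17

Using pₖ = aₖpₖ₋₁ + pₖ₋₂ and qₖ = aₖqₖ₋₁ + qₖ₋₂:
  k=0: a=13, p=13, q=1
  k=1: a=1, p=14, q=1
  k=2: a=1, p=27, q=2
  k=3: a=2, p=68, q=5
  k=4: a=3, p=231, q=17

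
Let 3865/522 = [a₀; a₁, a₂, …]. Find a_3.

3865 = 7·522 + 211   →  a_0 = 7
522 = 2·211 + 100   →  a_1 = 2
211 = 2·100 + 11   →  a_2 = 2
100 = 9·11 + 1   →  a_3 = 9

9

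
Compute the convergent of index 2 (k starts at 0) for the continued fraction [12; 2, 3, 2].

Using pₖ = aₖpₖ₋₁ + pₖ₋₂, qₖ = aₖqₖ₋₁ + qₖ₋₂ (with p₋₁=1, p₋₂=0, q₋₁=0, q₋₂=1):
  k=0: a=12, p=12, q=1
  k=1: a=2, p=25, q=2
  k=2: a=3, p=87, q=7

87/7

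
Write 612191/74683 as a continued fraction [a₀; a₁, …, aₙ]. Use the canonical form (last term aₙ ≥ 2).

612191 = 8*74683 + 14727
74683 = 5*14727 + 1048
14727 = 14*1048 + 55
1048 = 19*55 + 3
55 = 18*3 + 1
3 = 3*1 + 0  (stop)
So 612191/74683 = [8; 5, 14, 19, 18, 3].

[8; 5, 14, 19, 18, 3]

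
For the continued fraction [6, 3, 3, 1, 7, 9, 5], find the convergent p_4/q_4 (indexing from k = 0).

Using pₖ = aₖpₖ₋₁ + pₖ₋₂, qₖ = aₖqₖ₋₁ + qₖ₋₂ (with p₋₁=1, p₋₂=0, q₋₁=0, q₋₂=1):
  k=0: a=6, p=6, q=1
  k=1: a=3, p=19, q=3
  k=2: a=3, p=63, q=10
  k=3: a=1, p=82, q=13
  k=4: a=7, p=637, q=101

637/101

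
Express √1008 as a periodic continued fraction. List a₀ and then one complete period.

a₀ = ⌊√1008⌋ = 31.
With m₀=0, d₀=1 and mₖ₊₁ = dₖaₖ − mₖ, dₖ₊₁ = (n − mₖ₊₁²)/dₖ, aₖ₊₁ = ⌊(a₀+mₖ₊₁)/dₖ₊₁⌋:
  k=1: m=31, d=47, a=1
  k=2: m=16, d=16, a=2
  k=3: m=16, d=47, a=1
  k=4: m=31, d=1, a=62
d=1 and a=2a₀=62 at k=4, so the next step gives (m, d) = (31, 47) again — its k=1 value — and the period has length 4.

[31; 1, 2, 1, 62]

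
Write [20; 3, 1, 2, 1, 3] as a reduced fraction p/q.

1135/56

Fold from the inside: start with 3/1.
  1 + 1/3 = 4/3
  2 + 3/4 = 11/4
  1 + 4/11 = 15/11
  3 + 11/15 = 56/15
  20 + 15/56 = 1135/56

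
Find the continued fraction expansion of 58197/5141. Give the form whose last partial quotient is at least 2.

[11; 3, 8, 9, 4, 2, 2]

58197 = 11*5141 + 1646
5141 = 3*1646 + 203
1646 = 8*203 + 22
203 = 9*22 + 5
22 = 4*5 + 2
5 = 2*2 + 1
2 = 2*1 + 0  (stop)
So 58197/5141 = [11; 3, 8, 9, 4, 2, 2].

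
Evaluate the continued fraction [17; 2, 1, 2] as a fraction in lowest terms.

139/8

Using pₖ = aₖpₖ₋₁ + pₖ₋₂ and qₖ = aₖqₖ₋₁ + qₖ₋₂:
  k=0: a=17, p=17, q=1
  k=1: a=2, p=35, q=2
  k=2: a=1, p=52, q=3
  k=3: a=2, p=139, q=8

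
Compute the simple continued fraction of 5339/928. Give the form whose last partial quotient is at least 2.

[5; 1, 3, 19, 12]

5339 = 5*928 + 699
928 = 1*699 + 229
699 = 3*229 + 12
229 = 19*12 + 1
12 = 12*1 + 0  (stop)
So 5339/928 = [5; 1, 3, 19, 12].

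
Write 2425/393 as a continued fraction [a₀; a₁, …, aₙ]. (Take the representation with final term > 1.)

2425 = 6*393 + 67
393 = 5*67 + 58
67 = 1*58 + 9
58 = 6*9 + 4
9 = 2*4 + 1
4 = 4*1 + 0  (stop)
So 2425/393 = [6; 5, 1, 6, 2, 4].

[6; 5, 1, 6, 2, 4]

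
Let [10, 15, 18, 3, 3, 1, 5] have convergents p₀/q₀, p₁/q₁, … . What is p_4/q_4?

27733/2755

Using pₖ = aₖpₖ₋₁ + pₖ₋₂, qₖ = aₖqₖ₋₁ + qₖ₋₂ (with p₋₁=1, p₋₂=0, q₋₁=0, q₋₂=1):
  k=0: a=10, p=10, q=1
  k=1: a=15, p=151, q=15
  k=2: a=18, p=2728, q=271
  k=3: a=3, p=8335, q=828
  k=4: a=3, p=27733, q=2755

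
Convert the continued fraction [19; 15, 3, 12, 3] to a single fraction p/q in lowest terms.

33307/1747

Using pₖ = aₖpₖ₋₁ + pₖ₋₂ and qₖ = aₖqₖ₋₁ + qₖ₋₂:
  k=0: a=19, p=19, q=1
  k=1: a=15, p=286, q=15
  k=2: a=3, p=877, q=46
  k=3: a=12, p=10810, q=567
  k=4: a=3, p=33307, q=1747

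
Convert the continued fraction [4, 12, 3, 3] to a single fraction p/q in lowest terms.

502/123

Using pₖ = aₖpₖ₋₁ + pₖ₋₂ and qₖ = aₖqₖ₋₁ + qₖ₋₂:
  k=0: a=4, p=4, q=1
  k=1: a=12, p=49, q=12
  k=2: a=3, p=151, q=37
  k=3: a=3, p=502, q=123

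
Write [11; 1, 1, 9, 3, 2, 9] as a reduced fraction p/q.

Fold from the inside: start with 9/1.
  2 + 1/9 = 19/9
  3 + 9/19 = 66/19
  9 + 19/66 = 613/66
  1 + 66/613 = 679/613
  1 + 613/679 = 1292/679
  11 + 679/1292 = 14891/1292

14891/1292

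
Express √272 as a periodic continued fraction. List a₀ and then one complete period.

[16; 2, 32]

a₀ = ⌊√272⌋ = 16.
With m₀=0, d₀=1 and mₖ₊₁ = dₖaₖ − mₖ, dₖ₊₁ = (n − mₖ₊₁²)/dₖ, aₖ₊₁ = ⌊(a₀+mₖ₊₁)/dₖ₊₁⌋:
  k=1: m=16, d=16, a=2
  k=2: m=16, d=1, a=32
d=1 and a=2a₀=32 at k=2, so the next step gives (m, d) = (16, 16) again — its k=1 value — and the period has length 2.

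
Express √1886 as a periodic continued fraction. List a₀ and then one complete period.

[43; 2, 2, 1, 42, 1, 2, 2, 86]

a₀ = ⌊√1886⌋ = 43.
With m₀=0, d₀=1 and mₖ₊₁ = dₖaₖ − mₖ, dₖ₊₁ = (n − mₖ₊₁²)/dₖ, aₖ₊₁ = ⌊(a₀+mₖ₊₁)/dₖ₊₁⌋:
  k=1: m=43, d=37, a=2
  k=2: m=31, d=25, a=2
  k=3: m=19, d=61, a=1
  k=4: m=42, d=2, a=42
  k=5: m=42, d=61, a=1
  k=6: m=19, d=25, a=2
  k=7: m=31, d=37, a=2
  k=8: m=43, d=1, a=86
d=1 and a=2a₀=86 at k=8, so the next step gives (m, d) = (43, 37) again — its k=1 value — and the period has length 8.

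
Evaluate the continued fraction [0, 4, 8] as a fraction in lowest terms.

8/33

Using pₖ = aₖpₖ₋₁ + pₖ₋₂ and qₖ = aₖqₖ₋₁ + qₖ₋₂:
  k=0: a=0, p=0, q=1
  k=1: a=4, p=1, q=4
  k=2: a=8, p=8, q=33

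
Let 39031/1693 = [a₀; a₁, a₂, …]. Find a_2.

39031 = 23·1693 + 92   →  a_0 = 23
1693 = 18·92 + 37   →  a_1 = 18
92 = 2·37 + 18   →  a_2 = 2

2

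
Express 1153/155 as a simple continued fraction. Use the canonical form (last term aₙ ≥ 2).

1153 = 7×155 + 68
155 = 2×68 + 19
68 = 3×19 + 11
19 = 1×11 + 8
11 = 1×8 + 3
8 = 2×3 + 2
3 = 1×2 + 1
2 = 2×1 + 0  (stop)
So 1153/155 = [7; 2, 3, 1, 1, 2, 1, 2].

[7; 2, 3, 1, 1, 2, 1, 2]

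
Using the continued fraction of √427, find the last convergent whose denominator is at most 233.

2583/125

√427 = [20; 1, 1, 1, 40, …] (period length 4).
Convergents:
  p_0/q_0 = 20/1
  p_1/q_1 = 21/1
  p_2/q_2 = 41/2
  p_3/q_3 = 62/3
  p_4/q_4 = 2521/122
  p_5/q_5 = 2583/125
  p_6/q_6 = 5104/247
q_5 = 125 ≤ 233 < 247 = q_6, so the answer is 2583/125.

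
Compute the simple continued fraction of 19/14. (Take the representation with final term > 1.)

[1; 2, 1, 4]

19 = 1·14 + 5
14 = 2·5 + 4
5 = 1·4 + 1
4 = 4·1 + 0  (stop)
So 19/14 = [1; 2, 1, 4].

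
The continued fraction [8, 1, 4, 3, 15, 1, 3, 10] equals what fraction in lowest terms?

Fold from the inside: start with 10/1.
  3 + 1/10 = 31/10
  1 + 10/31 = 41/31
  15 + 31/41 = 646/41
  3 + 41/646 = 1979/646
  4 + 646/1979 = 8562/1979
  1 + 1979/8562 = 10541/8562
  8 + 8562/10541 = 92890/10541

92890/10541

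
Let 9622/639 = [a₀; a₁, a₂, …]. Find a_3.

1

9622 = 15·639 + 37   →  a_0 = 15
639 = 17·37 + 10   →  a_1 = 17
37 = 3·10 + 7   →  a_2 = 3
10 = 1·7 + 3   →  a_3 = 1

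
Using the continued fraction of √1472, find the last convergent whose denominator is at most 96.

√1472 = [38; 2, 1, 2, 1, 2, 76, …] (period length 6).
Convergents:
  p_0/q_0 = 38/1
  p_1/q_1 = 77/2
  p_2/q_2 = 115/3
  p_3/q_3 = 307/8
  p_4/q_4 = 422/11
  p_5/q_5 = 1151/30
  p_6/q_6 = 87898/2291
q_5 = 30 ≤ 96 < 2291 = q_6, so the answer is 1151/30.

1151/30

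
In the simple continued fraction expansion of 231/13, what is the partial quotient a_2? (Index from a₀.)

3

231 = 17·13 + 10   →  a_0 = 17
13 = 1·10 + 3   →  a_1 = 1
10 = 3·3 + 1   →  a_2 = 3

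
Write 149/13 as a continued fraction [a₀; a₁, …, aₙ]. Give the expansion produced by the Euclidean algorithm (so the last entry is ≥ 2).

149 = 11×13 + 6
13 = 2×6 + 1
6 = 6×1 + 0  (stop)
So 149/13 = [11; 2, 6].

[11; 2, 6]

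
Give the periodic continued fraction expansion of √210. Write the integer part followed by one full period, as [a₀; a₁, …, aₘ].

a₀ = ⌊√210⌋ = 14.
With m₀=0, d₀=1 and mₖ₊₁ = dₖaₖ − mₖ, dₖ₊₁ = (n − mₖ₊₁²)/dₖ, aₖ₊₁ = ⌊(a₀+mₖ₊₁)/dₖ₊₁⌋:
  k=1: m=14, d=14, a=2
  k=2: m=14, d=1, a=28
d=1 and a=2a₀=28 at k=2, so the next step gives (m, d) = (14, 14) again — its k=1 value — and the period has length 2.

[14; 2, 28]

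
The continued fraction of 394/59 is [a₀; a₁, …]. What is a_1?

1

394 = 6·59 + 40   →  a_0 = 6
59 = 1·40 + 19   →  a_1 = 1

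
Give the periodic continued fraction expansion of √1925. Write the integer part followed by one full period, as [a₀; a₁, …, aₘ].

[43; 1, 6, 1, 86]

a₀ = ⌊√1925⌋ = 43.
With m₀=0, d₀=1 and mₖ₊₁ = dₖaₖ − mₖ, dₖ₊₁ = (n − mₖ₊₁²)/dₖ, aₖ₊₁ = ⌊(a₀+mₖ₊₁)/dₖ₊₁⌋:
  k=1: m=43, d=76, a=1
  k=2: m=33, d=11, a=6
  k=3: m=33, d=76, a=1
  k=4: m=43, d=1, a=86
d=1 and a=2a₀=86 at k=4, so the next step gives (m, d) = (43, 76) again — its k=1 value — and the period has length 4.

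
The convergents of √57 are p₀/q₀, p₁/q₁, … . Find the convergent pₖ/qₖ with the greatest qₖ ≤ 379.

2348/311

√57 = [7; 1, 1, 4, 1, 1, 14, …] (period length 6).
Convergents:
  p_0/q_0 = 7/1
  p_1/q_1 = 8/1
  p_2/q_2 = 15/2
  p_3/q_3 = 68/9
  p_4/q_4 = 83/11
  p_5/q_5 = 151/20
  p_6/q_6 = 2197/291
  p_7/q_7 = 2348/311
  p_8/q_8 = 4545/602
q_7 = 311 ≤ 379 < 602 = q_8, so the answer is 2348/311.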